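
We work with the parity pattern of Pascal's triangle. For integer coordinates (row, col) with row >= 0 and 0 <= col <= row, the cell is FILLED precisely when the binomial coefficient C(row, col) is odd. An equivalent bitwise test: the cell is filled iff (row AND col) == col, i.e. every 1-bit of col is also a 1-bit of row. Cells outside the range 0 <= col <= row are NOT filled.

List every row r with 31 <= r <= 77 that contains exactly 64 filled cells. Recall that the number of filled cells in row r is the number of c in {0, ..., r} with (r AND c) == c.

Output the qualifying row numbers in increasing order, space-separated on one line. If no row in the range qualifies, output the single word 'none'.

Row r has 2^popcount(r) filled cells, so we need popcount(r) = log2(64) = 6.
Scan r = 31..77 and keep those with exactly 6 one-bits:
r=31=11111 popcount=5 -> skip
r=32=100000 popcount=1 -> skip
r=33=100001 popcount=2 -> skip
r=34=100010 popcount=2 -> skip
r=35=100011 popcount=3 -> skip
r=36=100100 popcount=2 -> skip
r=37=100101 popcount=3 -> skip
r=38=100110 popcount=3 -> skip
r=39=100111 popcount=4 -> skip
r=40=101000 popcount=2 -> skip
r=41=101001 popcount=3 -> skip
r=42=101010 popcount=3 -> skip
r=43=101011 popcount=4 -> skip
r=44=101100 popcount=3 -> skip
r=45=101101 popcount=4 -> skip
r=46=101110 popcount=4 -> skip
r=47=101111 popcount=5 -> skip
r=48=110000 popcount=2 -> skip
r=49=110001 popcount=3 -> skip
r=50=110010 popcount=3 -> skip
r=51=110011 popcount=4 -> skip
r=52=110100 popcount=3 -> skip
r=53=110101 popcount=4 -> skip
r=54=110110 popcount=4 -> skip
r=55=110111 popcount=5 -> skip
r=56=111000 popcount=3 -> skip
r=57=111001 popcount=4 -> skip
r=58=111010 popcount=4 -> skip
r=59=111011 popcount=5 -> skip
r=60=111100 popcount=4 -> skip
r=61=111101 popcount=5 -> skip
r=62=111110 popcount=5 -> skip
r=63=111111 popcount=6 -> KEEP
r=64=1000000 popcount=1 -> skip
r=65=1000001 popcount=2 -> skip
r=66=1000010 popcount=2 -> skip
r=67=1000011 popcount=3 -> skip
r=68=1000100 popcount=2 -> skip
r=69=1000101 popcount=3 -> skip
r=70=1000110 popcount=3 -> skip
r=71=1000111 popcount=4 -> skip
r=72=1001000 popcount=2 -> skip
r=73=1001001 popcount=3 -> skip
r=74=1001010 popcount=3 -> skip
r=75=1001011 popcount=4 -> skip
r=76=1001100 popcount=3 -> skip
r=77=1001101 popcount=4 -> skip
Kept rows: 63

Answer: 63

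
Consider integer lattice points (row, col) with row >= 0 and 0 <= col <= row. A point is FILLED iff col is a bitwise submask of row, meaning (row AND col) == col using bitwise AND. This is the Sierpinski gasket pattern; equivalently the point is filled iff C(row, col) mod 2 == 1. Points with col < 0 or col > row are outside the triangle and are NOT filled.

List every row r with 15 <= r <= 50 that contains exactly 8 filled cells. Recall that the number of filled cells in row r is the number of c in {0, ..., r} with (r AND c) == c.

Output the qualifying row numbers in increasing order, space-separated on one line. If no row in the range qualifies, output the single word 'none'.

Answer: 19 21 22 25 26 28 35 37 38 41 42 44 49 50

Derivation:
Row r has 2^popcount(r) filled cells, so we need popcount(r) = log2(8) = 3.
Scan r = 15..50 and keep those with exactly 3 one-bits:
r=15=1111 popcount=4 -> skip
r=16=10000 popcount=1 -> skip
r=17=10001 popcount=2 -> skip
r=18=10010 popcount=2 -> skip
r=19=10011 popcount=3 -> KEEP
r=20=10100 popcount=2 -> skip
r=21=10101 popcount=3 -> KEEP
r=22=10110 popcount=3 -> KEEP
r=23=10111 popcount=4 -> skip
r=24=11000 popcount=2 -> skip
r=25=11001 popcount=3 -> KEEP
r=26=11010 popcount=3 -> KEEP
r=27=11011 popcount=4 -> skip
r=28=11100 popcount=3 -> KEEP
r=29=11101 popcount=4 -> skip
r=30=11110 popcount=4 -> skip
r=31=11111 popcount=5 -> skip
r=32=100000 popcount=1 -> skip
r=33=100001 popcount=2 -> skip
r=34=100010 popcount=2 -> skip
r=35=100011 popcount=3 -> KEEP
r=36=100100 popcount=2 -> skip
r=37=100101 popcount=3 -> KEEP
r=38=100110 popcount=3 -> KEEP
r=39=100111 popcount=4 -> skip
r=40=101000 popcount=2 -> skip
r=41=101001 popcount=3 -> KEEP
r=42=101010 popcount=3 -> KEEP
r=43=101011 popcount=4 -> skip
r=44=101100 popcount=3 -> KEEP
r=45=101101 popcount=4 -> skip
r=46=101110 popcount=4 -> skip
r=47=101111 popcount=5 -> skip
r=48=110000 popcount=2 -> skip
r=49=110001 popcount=3 -> KEEP
r=50=110010 popcount=3 -> KEEP
Kept rows: 19 21 22 25 26 28 35 37 38 41 42 44 49 50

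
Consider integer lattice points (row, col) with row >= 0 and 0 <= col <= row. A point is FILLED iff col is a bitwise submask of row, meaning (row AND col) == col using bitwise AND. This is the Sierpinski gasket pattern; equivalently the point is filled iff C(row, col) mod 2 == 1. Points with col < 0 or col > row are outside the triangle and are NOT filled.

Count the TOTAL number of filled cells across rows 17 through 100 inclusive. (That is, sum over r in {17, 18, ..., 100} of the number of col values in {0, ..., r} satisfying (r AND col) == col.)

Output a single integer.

Answer: 1176

Derivation:
r17=10001 pc2: +4 =4
r18=10010 pc2: +4 =8
r19=10011 pc3: +8 =16
r20=10100 pc2: +4 =20
r21=10101 pc3: +8 =28
r22=10110 pc3: +8 =36
r23=10111 pc4: +16 =52
r24=11000 pc2: +4 =56
r25=11001 pc3: +8 =64
r26=11010 pc3: +8 =72
r27=11011 pc4: +16 =88
r28=11100 pc3: +8 =96
r29=11101 pc4: +16 =112
r30=11110 pc4: +16 =128
r31=11111 pc5: +32 =160
r32=100000 pc1: +2 =162
r33=100001 pc2: +4 =166
r34=100010 pc2: +4 =170
r35=100011 pc3: +8 =178
r36=100100 pc2: +4 =182
r37=100101 pc3: +8 =190
r38=100110 pc3: +8 =198
r39=100111 pc4: +16 =214
r40=101000 pc2: +4 =218
r41=101001 pc3: +8 =226
r42=101010 pc3: +8 =234
r43=101011 pc4: +16 =250
r44=101100 pc3: +8 =258
r45=101101 pc4: +16 =274
r46=101110 pc4: +16 =290
r47=101111 pc5: +32 =322
r48=110000 pc2: +4 =326
r49=110001 pc3: +8 =334
r50=110010 pc3: +8 =342
r51=110011 pc4: +16 =358
r52=110100 pc3: +8 =366
r53=110101 pc4: +16 =382
r54=110110 pc4: +16 =398
r55=110111 pc5: +32 =430
r56=111000 pc3: +8 =438
r57=111001 pc4: +16 =454
r58=111010 pc4: +16 =470
r59=111011 pc5: +32 =502
r60=111100 pc4: +16 =518
r61=111101 pc5: +32 =550
r62=111110 pc5: +32 =582
r63=111111 pc6: +64 =646
r64=1000000 pc1: +2 =648
r65=1000001 pc2: +4 =652
r66=1000010 pc2: +4 =656
r67=1000011 pc3: +8 =664
r68=1000100 pc2: +4 =668
r69=1000101 pc3: +8 =676
r70=1000110 pc3: +8 =684
r71=1000111 pc4: +16 =700
r72=1001000 pc2: +4 =704
r73=1001001 pc3: +8 =712
r74=1001010 pc3: +8 =720
r75=1001011 pc4: +16 =736
r76=1001100 pc3: +8 =744
r77=1001101 pc4: +16 =760
r78=1001110 pc4: +16 =776
r79=1001111 pc5: +32 =808
r80=1010000 pc2: +4 =812
r81=1010001 pc3: +8 =820
r82=1010010 pc3: +8 =828
r83=1010011 pc4: +16 =844
r84=1010100 pc3: +8 =852
r85=1010101 pc4: +16 =868
r86=1010110 pc4: +16 =884
r87=1010111 pc5: +32 =916
r88=1011000 pc3: +8 =924
r89=1011001 pc4: +16 =940
r90=1011010 pc4: +16 =956
r91=1011011 pc5: +32 =988
r92=1011100 pc4: +16 =1004
r93=1011101 pc5: +32 =1036
r94=1011110 pc5: +32 =1068
r95=1011111 pc6: +64 =1132
r96=1100000 pc2: +4 =1136
r97=1100001 pc3: +8 =1144
r98=1100010 pc3: +8 =1152
r99=1100011 pc4: +16 =1168
r100=1100100 pc3: +8 =1176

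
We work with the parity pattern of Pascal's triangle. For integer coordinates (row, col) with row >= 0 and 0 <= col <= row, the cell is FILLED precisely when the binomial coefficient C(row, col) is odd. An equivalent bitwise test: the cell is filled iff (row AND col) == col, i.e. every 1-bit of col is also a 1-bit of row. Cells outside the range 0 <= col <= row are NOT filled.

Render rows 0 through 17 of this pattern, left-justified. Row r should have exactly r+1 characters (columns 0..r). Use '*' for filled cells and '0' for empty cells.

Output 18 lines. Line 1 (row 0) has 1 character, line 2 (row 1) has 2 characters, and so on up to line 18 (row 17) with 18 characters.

r0=0: *
r1=1: **
r2=10: *0*
r3=11: ****
r4=100: *000*
r5=101: **00**
r6=110: *0*0*0*
r7=111: ********
r8=1000: *0000000*
r9=1001: **000000**
r10=1010: *0*00000*0*
r11=1011: ****0000****
r12=1100: *000*000*000*
r13=1101: **00**00**00**
r14=1110: *0*0*0*0*0*0*0*
r15=1111: ****************
r16=10000: *000000000000000*
r17=10001: **00000000000000**

Answer: *
**
*0*
****
*000*
**00**
*0*0*0*
********
*0000000*
**000000**
*0*00000*0*
****0000****
*000*000*000*
**00**00**00**
*0*0*0*0*0*0*0*
****************
*000000000000000*
**00000000000000**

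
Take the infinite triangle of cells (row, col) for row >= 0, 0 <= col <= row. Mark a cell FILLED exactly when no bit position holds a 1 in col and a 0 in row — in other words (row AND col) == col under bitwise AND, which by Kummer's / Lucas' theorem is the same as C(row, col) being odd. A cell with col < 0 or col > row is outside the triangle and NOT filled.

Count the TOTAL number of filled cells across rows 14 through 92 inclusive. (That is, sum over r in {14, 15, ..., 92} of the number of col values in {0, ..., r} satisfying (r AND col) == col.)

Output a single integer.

Answer: 1030

Derivation:
r14=1110 pc3: +8 =8
r15=1111 pc4: +16 =24
r16=10000 pc1: +2 =26
r17=10001 pc2: +4 =30
r18=10010 pc2: +4 =34
r19=10011 pc3: +8 =42
r20=10100 pc2: +4 =46
r21=10101 pc3: +8 =54
r22=10110 pc3: +8 =62
r23=10111 pc4: +16 =78
r24=11000 pc2: +4 =82
r25=11001 pc3: +8 =90
r26=11010 pc3: +8 =98
r27=11011 pc4: +16 =114
r28=11100 pc3: +8 =122
r29=11101 pc4: +16 =138
r30=11110 pc4: +16 =154
r31=11111 pc5: +32 =186
r32=100000 pc1: +2 =188
r33=100001 pc2: +4 =192
r34=100010 pc2: +4 =196
r35=100011 pc3: +8 =204
r36=100100 pc2: +4 =208
r37=100101 pc3: +8 =216
r38=100110 pc3: +8 =224
r39=100111 pc4: +16 =240
r40=101000 pc2: +4 =244
r41=101001 pc3: +8 =252
r42=101010 pc3: +8 =260
r43=101011 pc4: +16 =276
r44=101100 pc3: +8 =284
r45=101101 pc4: +16 =300
r46=101110 pc4: +16 =316
r47=101111 pc5: +32 =348
r48=110000 pc2: +4 =352
r49=110001 pc3: +8 =360
r50=110010 pc3: +8 =368
r51=110011 pc4: +16 =384
r52=110100 pc3: +8 =392
r53=110101 pc4: +16 =408
r54=110110 pc4: +16 =424
r55=110111 pc5: +32 =456
r56=111000 pc3: +8 =464
r57=111001 pc4: +16 =480
r58=111010 pc4: +16 =496
r59=111011 pc5: +32 =528
r60=111100 pc4: +16 =544
r61=111101 pc5: +32 =576
r62=111110 pc5: +32 =608
r63=111111 pc6: +64 =672
r64=1000000 pc1: +2 =674
r65=1000001 pc2: +4 =678
r66=1000010 pc2: +4 =682
r67=1000011 pc3: +8 =690
r68=1000100 pc2: +4 =694
r69=1000101 pc3: +8 =702
r70=1000110 pc3: +8 =710
r71=1000111 pc4: +16 =726
r72=1001000 pc2: +4 =730
r73=1001001 pc3: +8 =738
r74=1001010 pc3: +8 =746
r75=1001011 pc4: +16 =762
r76=1001100 pc3: +8 =770
r77=1001101 pc4: +16 =786
r78=1001110 pc4: +16 =802
r79=1001111 pc5: +32 =834
r80=1010000 pc2: +4 =838
r81=1010001 pc3: +8 =846
r82=1010010 pc3: +8 =854
r83=1010011 pc4: +16 =870
r84=1010100 pc3: +8 =878
r85=1010101 pc4: +16 =894
r86=1010110 pc4: +16 =910
r87=1010111 pc5: +32 =942
r88=1011000 pc3: +8 =950
r89=1011001 pc4: +16 =966
r90=1011010 pc4: +16 =982
r91=1011011 pc5: +32 =1014
r92=1011100 pc4: +16 =1030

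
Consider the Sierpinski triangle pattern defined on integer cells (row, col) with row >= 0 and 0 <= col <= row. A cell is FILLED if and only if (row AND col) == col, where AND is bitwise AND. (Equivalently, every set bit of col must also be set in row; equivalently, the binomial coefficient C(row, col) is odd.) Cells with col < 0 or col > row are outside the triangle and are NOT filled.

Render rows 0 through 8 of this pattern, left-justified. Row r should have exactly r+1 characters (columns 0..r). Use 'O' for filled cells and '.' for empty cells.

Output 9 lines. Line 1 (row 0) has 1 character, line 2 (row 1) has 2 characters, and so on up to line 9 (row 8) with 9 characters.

Answer: O
OO
O.O
OOOO
O...O
OO..OO
O.O.O.O
OOOOOOOO
O.......O

Derivation:
r0=0: O
r1=1: OO
r2=10: O.O
r3=11: OOOO
r4=100: O...O
r5=101: OO..OO
r6=110: O.O.O.O
r7=111: OOOOOOOO
r8=1000: O.......O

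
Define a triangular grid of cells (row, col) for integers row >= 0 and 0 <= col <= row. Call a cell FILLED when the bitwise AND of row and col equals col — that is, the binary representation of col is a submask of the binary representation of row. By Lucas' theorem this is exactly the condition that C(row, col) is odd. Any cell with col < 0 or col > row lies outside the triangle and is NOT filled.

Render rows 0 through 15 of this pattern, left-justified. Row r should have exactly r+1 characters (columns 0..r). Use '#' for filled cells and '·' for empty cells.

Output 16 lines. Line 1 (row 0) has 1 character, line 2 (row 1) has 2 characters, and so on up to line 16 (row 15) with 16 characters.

r0=0: #
r1=1: ##
r2=10: #·#
r3=11: ####
r4=100: #···#
r5=101: ##··##
r6=110: #·#·#·#
r7=111: ########
r8=1000: #·······#
r9=1001: ##······##
r10=1010: #·#·····#·#
r11=1011: ####····####
r12=1100: #···#···#···#
r13=1101: ##··##··##··##
r14=1110: #·#·#·#·#·#·#·#
r15=1111: ################

Answer: #
##
#·#
####
#···#
##··##
#·#·#·#
########
#·······#
##······##
#·#·····#·#
####····####
#···#···#···#
##··##··##··##
#·#·#·#·#·#·#·#
################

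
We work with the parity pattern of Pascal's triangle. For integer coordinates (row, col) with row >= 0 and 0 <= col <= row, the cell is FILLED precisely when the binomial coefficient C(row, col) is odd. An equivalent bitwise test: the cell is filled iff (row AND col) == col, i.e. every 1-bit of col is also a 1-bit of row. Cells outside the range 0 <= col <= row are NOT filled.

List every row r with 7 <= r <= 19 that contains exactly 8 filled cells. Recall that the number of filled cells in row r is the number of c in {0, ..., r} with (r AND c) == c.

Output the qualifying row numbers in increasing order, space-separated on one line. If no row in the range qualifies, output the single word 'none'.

Row r has 2^popcount(r) filled cells, so we need popcount(r) = log2(8) = 3.
Scan r = 7..19 and keep those with exactly 3 one-bits:
r=7=111 popcount=3 -> KEEP
r=8=1000 popcount=1 -> skip
r=9=1001 popcount=2 -> skip
r=10=1010 popcount=2 -> skip
r=11=1011 popcount=3 -> KEEP
r=12=1100 popcount=2 -> skip
r=13=1101 popcount=3 -> KEEP
r=14=1110 popcount=3 -> KEEP
r=15=1111 popcount=4 -> skip
r=16=10000 popcount=1 -> skip
r=17=10001 popcount=2 -> skip
r=18=10010 popcount=2 -> skip
r=19=10011 popcount=3 -> KEEP
Kept rows: 7 11 13 14 19

Answer: 7 11 13 14 19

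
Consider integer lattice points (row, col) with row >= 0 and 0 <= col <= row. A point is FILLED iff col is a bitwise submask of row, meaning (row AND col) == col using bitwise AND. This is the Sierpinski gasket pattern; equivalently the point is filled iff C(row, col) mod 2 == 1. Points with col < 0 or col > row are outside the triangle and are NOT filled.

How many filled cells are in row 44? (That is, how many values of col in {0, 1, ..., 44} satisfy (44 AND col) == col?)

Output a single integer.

Answer: 8

Derivation:
44 in binary = 101100
popcount(44) = number of 1-bits in 101100 = 3
A col c satisfies (44 AND c) == c iff every set bit of c is also set in 44; each of the 3 set bits of 44 can independently be on or off in c.
count = 2^3 = 8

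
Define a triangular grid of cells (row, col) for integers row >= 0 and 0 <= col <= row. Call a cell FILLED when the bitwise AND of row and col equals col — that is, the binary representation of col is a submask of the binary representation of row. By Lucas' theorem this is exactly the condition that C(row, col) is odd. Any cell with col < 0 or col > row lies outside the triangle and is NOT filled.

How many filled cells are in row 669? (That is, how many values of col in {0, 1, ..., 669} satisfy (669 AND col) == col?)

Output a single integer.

669 in binary = 1010011101
popcount(669) = number of 1-bits in 1010011101 = 6
A col c satisfies (669 AND c) == c iff every set bit of c is also set in 669; each of the 6 set bits of 669 can independently be on or off in c.
count = 2^6 = 64

Answer: 64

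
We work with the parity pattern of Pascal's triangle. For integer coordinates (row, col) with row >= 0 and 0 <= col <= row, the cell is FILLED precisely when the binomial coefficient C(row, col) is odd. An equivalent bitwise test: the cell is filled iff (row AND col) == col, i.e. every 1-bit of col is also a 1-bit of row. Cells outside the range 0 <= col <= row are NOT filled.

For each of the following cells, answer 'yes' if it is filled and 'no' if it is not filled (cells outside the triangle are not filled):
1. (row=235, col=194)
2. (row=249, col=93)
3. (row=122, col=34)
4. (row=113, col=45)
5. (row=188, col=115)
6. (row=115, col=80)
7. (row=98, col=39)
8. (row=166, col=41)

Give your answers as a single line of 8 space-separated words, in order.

Answer: yes no yes no no yes no no

Derivation:
(235,194): row=0b11101011, col=0b11000010, row AND col = 0b11000010 = 194; 194 == 194 -> filled
(249,93): row=0b11111001, col=0b1011101, row AND col = 0b1011001 = 89; 89 != 93 -> empty
(122,34): row=0b1111010, col=0b100010, row AND col = 0b100010 = 34; 34 == 34 -> filled
(113,45): row=0b1110001, col=0b101101, row AND col = 0b100001 = 33; 33 != 45 -> empty
(188,115): row=0b10111100, col=0b1110011, row AND col = 0b110000 = 48; 48 != 115 -> empty
(115,80): row=0b1110011, col=0b1010000, row AND col = 0b1010000 = 80; 80 == 80 -> filled
(98,39): row=0b1100010, col=0b100111, row AND col = 0b100010 = 34; 34 != 39 -> empty
(166,41): row=0b10100110, col=0b101001, row AND col = 0b100000 = 32; 32 != 41 -> empty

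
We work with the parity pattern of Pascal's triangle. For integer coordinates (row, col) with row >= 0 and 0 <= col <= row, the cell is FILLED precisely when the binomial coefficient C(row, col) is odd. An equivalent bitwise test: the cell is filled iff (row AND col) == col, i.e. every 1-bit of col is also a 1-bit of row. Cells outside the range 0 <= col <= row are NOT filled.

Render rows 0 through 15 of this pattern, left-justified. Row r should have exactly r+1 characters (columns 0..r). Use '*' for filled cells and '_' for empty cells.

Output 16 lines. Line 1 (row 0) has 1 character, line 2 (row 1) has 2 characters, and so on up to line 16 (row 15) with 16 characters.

Answer: *
**
*_*
****
*___*
**__**
*_*_*_*
********
*_______*
**______**
*_*_____*_*
****____****
*___*___*___*
**__**__**__**
*_*_*_*_*_*_*_*
****************

Derivation:
r0=0: *
r1=1: **
r2=10: *_*
r3=11: ****
r4=100: *___*
r5=101: **__**
r6=110: *_*_*_*
r7=111: ********
r8=1000: *_______*
r9=1001: **______**
r10=1010: *_*_____*_*
r11=1011: ****____****
r12=1100: *___*___*___*
r13=1101: **__**__**__**
r14=1110: *_*_*_*_*_*_*_*
r15=1111: ****************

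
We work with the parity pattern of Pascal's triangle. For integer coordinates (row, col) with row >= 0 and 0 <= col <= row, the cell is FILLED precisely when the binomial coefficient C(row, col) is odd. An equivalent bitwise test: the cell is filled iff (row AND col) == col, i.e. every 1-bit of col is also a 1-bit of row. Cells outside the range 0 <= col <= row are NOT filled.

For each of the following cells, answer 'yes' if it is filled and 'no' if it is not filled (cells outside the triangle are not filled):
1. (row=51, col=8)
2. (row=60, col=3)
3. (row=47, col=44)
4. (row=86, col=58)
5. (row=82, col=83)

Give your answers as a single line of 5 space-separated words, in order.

Answer: no no yes no no

Derivation:
(51,8): row=0b110011, col=0b1000, row AND col = 0b0 = 0; 0 != 8 -> empty
(60,3): row=0b111100, col=0b11, row AND col = 0b0 = 0; 0 != 3 -> empty
(47,44): row=0b101111, col=0b101100, row AND col = 0b101100 = 44; 44 == 44 -> filled
(86,58): row=0b1010110, col=0b111010, row AND col = 0b10010 = 18; 18 != 58 -> empty
(82,83): col outside [0, 82] -> not filled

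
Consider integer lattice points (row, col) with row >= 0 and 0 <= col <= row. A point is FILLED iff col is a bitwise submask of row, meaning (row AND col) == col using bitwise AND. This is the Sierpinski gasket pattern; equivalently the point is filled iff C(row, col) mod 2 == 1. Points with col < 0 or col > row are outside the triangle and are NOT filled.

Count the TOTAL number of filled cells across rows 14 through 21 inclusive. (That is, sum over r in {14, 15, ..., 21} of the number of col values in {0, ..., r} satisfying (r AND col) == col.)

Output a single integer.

r14=1110 pc3: +8 =8
r15=1111 pc4: +16 =24
r16=10000 pc1: +2 =26
r17=10001 pc2: +4 =30
r18=10010 pc2: +4 =34
r19=10011 pc3: +8 =42
r20=10100 pc2: +4 =46
r21=10101 pc3: +8 =54

Answer: 54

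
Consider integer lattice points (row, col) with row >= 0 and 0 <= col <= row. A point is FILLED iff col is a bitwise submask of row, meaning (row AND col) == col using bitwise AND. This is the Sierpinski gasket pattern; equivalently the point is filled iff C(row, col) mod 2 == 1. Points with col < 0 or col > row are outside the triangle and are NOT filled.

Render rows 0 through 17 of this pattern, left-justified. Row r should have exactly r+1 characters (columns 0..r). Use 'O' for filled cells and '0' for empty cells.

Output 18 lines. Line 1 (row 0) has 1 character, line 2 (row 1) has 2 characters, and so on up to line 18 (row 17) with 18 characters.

Answer: O
OO
O0O
OOOO
O000O
OO00OO
O0O0O0O
OOOOOOOO
O0000000O
OO000000OO
O0O00000O0O
OOOO0000OOOO
O000O000O000O
OO00OO00OO00OO
O0O0O0O0O0O0O0O
OOOOOOOOOOOOOOOO
O000000000000000O
OO00000000000000OO

Derivation:
r0=0: O
r1=1: OO
r2=10: O0O
r3=11: OOOO
r4=100: O000O
r5=101: OO00OO
r6=110: O0O0O0O
r7=111: OOOOOOOO
r8=1000: O0000000O
r9=1001: OO000000OO
r10=1010: O0O00000O0O
r11=1011: OOOO0000OOOO
r12=1100: O000O000O000O
r13=1101: OO00OO00OO00OO
r14=1110: O0O0O0O0O0O0O0O
r15=1111: OOOOOOOOOOOOOOOO
r16=10000: O000000000000000O
r17=10001: OO00000000000000OO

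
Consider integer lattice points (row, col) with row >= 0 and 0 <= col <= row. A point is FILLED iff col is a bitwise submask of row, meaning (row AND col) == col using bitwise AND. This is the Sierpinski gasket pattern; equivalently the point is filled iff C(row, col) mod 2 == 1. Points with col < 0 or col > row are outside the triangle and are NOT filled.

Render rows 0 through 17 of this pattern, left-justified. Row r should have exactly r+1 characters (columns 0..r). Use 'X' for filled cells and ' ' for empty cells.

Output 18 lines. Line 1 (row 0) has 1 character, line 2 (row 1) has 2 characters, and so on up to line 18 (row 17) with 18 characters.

Answer: X
XX
X X
XXXX
X   X
XX  XX
X X X X
XXXXXXXX
X       X
XX      XX
X X     X X
XXXX    XXXX
X   X   X   X
XX  XX  XX  XX
X X X X X X X X
XXXXXXXXXXXXXXXX
X               X
XX              XX

Derivation:
r0=0: X
r1=1: XX
r2=10: X X
r3=11: XXXX
r4=100: X   X
r5=101: XX  XX
r6=110: X X X X
r7=111: XXXXXXXX
r8=1000: X       X
r9=1001: XX      XX
r10=1010: X X     X X
r11=1011: XXXX    XXXX
r12=1100: X   X   X   X
r13=1101: XX  XX  XX  XX
r14=1110: X X X X X X X X
r15=1111: XXXXXXXXXXXXXXXX
r16=10000: X               X
r17=10001: XX              XX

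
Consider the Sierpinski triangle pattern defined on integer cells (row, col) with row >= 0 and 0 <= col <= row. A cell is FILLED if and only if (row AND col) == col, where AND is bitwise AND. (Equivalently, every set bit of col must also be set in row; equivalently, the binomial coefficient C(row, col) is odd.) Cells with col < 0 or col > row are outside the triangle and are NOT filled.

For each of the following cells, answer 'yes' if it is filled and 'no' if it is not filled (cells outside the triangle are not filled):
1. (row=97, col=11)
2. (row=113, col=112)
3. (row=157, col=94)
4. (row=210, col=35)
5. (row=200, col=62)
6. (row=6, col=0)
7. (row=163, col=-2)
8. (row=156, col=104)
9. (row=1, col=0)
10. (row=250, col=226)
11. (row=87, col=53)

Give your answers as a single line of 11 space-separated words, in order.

(97,11): row=0b1100001, col=0b1011, row AND col = 0b1 = 1; 1 != 11 -> empty
(113,112): row=0b1110001, col=0b1110000, row AND col = 0b1110000 = 112; 112 == 112 -> filled
(157,94): row=0b10011101, col=0b1011110, row AND col = 0b11100 = 28; 28 != 94 -> empty
(210,35): row=0b11010010, col=0b100011, row AND col = 0b10 = 2; 2 != 35 -> empty
(200,62): row=0b11001000, col=0b111110, row AND col = 0b1000 = 8; 8 != 62 -> empty
(6,0): row=0b110, col=0b0, row AND col = 0b0 = 0; 0 == 0 -> filled
(163,-2): col outside [0, 163] -> not filled
(156,104): row=0b10011100, col=0b1101000, row AND col = 0b1000 = 8; 8 != 104 -> empty
(1,0): row=0b1, col=0b0, row AND col = 0b0 = 0; 0 == 0 -> filled
(250,226): row=0b11111010, col=0b11100010, row AND col = 0b11100010 = 226; 226 == 226 -> filled
(87,53): row=0b1010111, col=0b110101, row AND col = 0b10101 = 21; 21 != 53 -> empty

Answer: no yes no no no yes no no yes yes no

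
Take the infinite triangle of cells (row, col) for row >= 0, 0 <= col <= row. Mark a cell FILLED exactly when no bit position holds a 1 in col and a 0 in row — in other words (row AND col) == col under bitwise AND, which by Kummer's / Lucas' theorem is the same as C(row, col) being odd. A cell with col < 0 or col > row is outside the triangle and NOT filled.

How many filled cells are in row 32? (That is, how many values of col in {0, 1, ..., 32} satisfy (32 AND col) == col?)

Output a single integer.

32 in binary = 100000
popcount(32) = number of 1-bits in 100000 = 1
A col c satisfies (32 AND c) == c iff every set bit of c is also set in 32; each of the 1 set bits of 32 can independently be on or off in c.
count = 2^1 = 2

Answer: 2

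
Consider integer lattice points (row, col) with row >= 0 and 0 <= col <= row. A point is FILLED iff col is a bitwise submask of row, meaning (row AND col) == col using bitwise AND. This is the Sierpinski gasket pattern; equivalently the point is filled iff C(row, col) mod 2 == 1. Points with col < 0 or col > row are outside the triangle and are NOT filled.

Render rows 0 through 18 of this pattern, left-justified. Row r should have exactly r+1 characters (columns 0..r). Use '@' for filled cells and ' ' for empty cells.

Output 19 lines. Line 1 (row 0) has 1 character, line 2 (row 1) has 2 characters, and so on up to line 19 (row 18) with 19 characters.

Answer: @
@@
@ @
@@@@
@   @
@@  @@
@ @ @ @
@@@@@@@@
@       @
@@      @@
@ @     @ @
@@@@    @@@@
@   @   @   @
@@  @@  @@  @@
@ @ @ @ @ @ @ @
@@@@@@@@@@@@@@@@
@               @
@@              @@
@ @             @ @

Derivation:
r0=0: @
r1=1: @@
r2=10: @ @
r3=11: @@@@
r4=100: @   @
r5=101: @@  @@
r6=110: @ @ @ @
r7=111: @@@@@@@@
r8=1000: @       @
r9=1001: @@      @@
r10=1010: @ @     @ @
r11=1011: @@@@    @@@@
r12=1100: @   @   @   @
r13=1101: @@  @@  @@  @@
r14=1110: @ @ @ @ @ @ @ @
r15=1111: @@@@@@@@@@@@@@@@
r16=10000: @               @
r17=10001: @@              @@
r18=10010: @ @             @ @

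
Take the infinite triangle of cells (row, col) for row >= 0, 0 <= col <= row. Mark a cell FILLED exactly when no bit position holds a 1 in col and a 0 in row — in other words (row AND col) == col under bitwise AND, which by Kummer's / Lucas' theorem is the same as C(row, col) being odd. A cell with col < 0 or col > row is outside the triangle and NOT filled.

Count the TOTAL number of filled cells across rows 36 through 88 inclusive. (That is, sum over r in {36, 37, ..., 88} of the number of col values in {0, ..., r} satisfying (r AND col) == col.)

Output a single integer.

Answer: 746

Derivation:
r36=100100 pc2: +4 =4
r37=100101 pc3: +8 =12
r38=100110 pc3: +8 =20
r39=100111 pc4: +16 =36
r40=101000 pc2: +4 =40
r41=101001 pc3: +8 =48
r42=101010 pc3: +8 =56
r43=101011 pc4: +16 =72
r44=101100 pc3: +8 =80
r45=101101 pc4: +16 =96
r46=101110 pc4: +16 =112
r47=101111 pc5: +32 =144
r48=110000 pc2: +4 =148
r49=110001 pc3: +8 =156
r50=110010 pc3: +8 =164
r51=110011 pc4: +16 =180
r52=110100 pc3: +8 =188
r53=110101 pc4: +16 =204
r54=110110 pc4: +16 =220
r55=110111 pc5: +32 =252
r56=111000 pc3: +8 =260
r57=111001 pc4: +16 =276
r58=111010 pc4: +16 =292
r59=111011 pc5: +32 =324
r60=111100 pc4: +16 =340
r61=111101 pc5: +32 =372
r62=111110 pc5: +32 =404
r63=111111 pc6: +64 =468
r64=1000000 pc1: +2 =470
r65=1000001 pc2: +4 =474
r66=1000010 pc2: +4 =478
r67=1000011 pc3: +8 =486
r68=1000100 pc2: +4 =490
r69=1000101 pc3: +8 =498
r70=1000110 pc3: +8 =506
r71=1000111 pc4: +16 =522
r72=1001000 pc2: +4 =526
r73=1001001 pc3: +8 =534
r74=1001010 pc3: +8 =542
r75=1001011 pc4: +16 =558
r76=1001100 pc3: +8 =566
r77=1001101 pc4: +16 =582
r78=1001110 pc4: +16 =598
r79=1001111 pc5: +32 =630
r80=1010000 pc2: +4 =634
r81=1010001 pc3: +8 =642
r82=1010010 pc3: +8 =650
r83=1010011 pc4: +16 =666
r84=1010100 pc3: +8 =674
r85=1010101 pc4: +16 =690
r86=1010110 pc4: +16 =706
r87=1010111 pc5: +32 =738
r88=1011000 pc3: +8 =746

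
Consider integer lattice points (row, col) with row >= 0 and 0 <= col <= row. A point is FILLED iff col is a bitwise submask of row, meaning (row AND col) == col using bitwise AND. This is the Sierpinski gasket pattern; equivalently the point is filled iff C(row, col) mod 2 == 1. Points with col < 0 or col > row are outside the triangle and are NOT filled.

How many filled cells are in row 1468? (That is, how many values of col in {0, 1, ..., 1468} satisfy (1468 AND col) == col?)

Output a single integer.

Answer: 128

Derivation:
1468 in binary = 10110111100
popcount(1468) = number of 1-bits in 10110111100 = 7
A col c satisfies (1468 AND c) == c iff every set bit of c is also set in 1468; each of the 7 set bits of 1468 can independently be on or off in c.
count = 2^7 = 128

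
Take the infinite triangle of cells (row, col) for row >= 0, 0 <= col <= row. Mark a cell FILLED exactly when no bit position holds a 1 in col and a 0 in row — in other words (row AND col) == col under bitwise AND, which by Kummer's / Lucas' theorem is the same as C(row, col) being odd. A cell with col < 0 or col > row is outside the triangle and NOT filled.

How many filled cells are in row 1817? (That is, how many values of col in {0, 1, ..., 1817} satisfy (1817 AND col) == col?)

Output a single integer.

Answer: 64

Derivation:
1817 in binary = 11100011001
popcount(1817) = number of 1-bits in 11100011001 = 6
A col c satisfies (1817 AND c) == c iff every set bit of c is also set in 1817; each of the 6 set bits of 1817 can independently be on or off in c.
count = 2^6 = 64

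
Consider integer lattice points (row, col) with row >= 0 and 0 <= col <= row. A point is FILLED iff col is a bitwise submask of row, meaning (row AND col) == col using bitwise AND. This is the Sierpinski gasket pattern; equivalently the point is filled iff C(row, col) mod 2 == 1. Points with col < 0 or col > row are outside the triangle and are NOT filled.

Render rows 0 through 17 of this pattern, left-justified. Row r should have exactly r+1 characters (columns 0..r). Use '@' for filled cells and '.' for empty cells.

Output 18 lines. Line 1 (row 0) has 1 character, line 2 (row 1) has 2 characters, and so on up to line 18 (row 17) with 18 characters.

Answer: @
@@
@.@
@@@@
@...@
@@..@@
@.@.@.@
@@@@@@@@
@.......@
@@......@@
@.@.....@.@
@@@@....@@@@
@...@...@...@
@@..@@..@@..@@
@.@.@.@.@.@.@.@
@@@@@@@@@@@@@@@@
@...............@
@@..............@@

Derivation:
r0=0: @
r1=1: @@
r2=10: @.@
r3=11: @@@@
r4=100: @...@
r5=101: @@..@@
r6=110: @.@.@.@
r7=111: @@@@@@@@
r8=1000: @.......@
r9=1001: @@......@@
r10=1010: @.@.....@.@
r11=1011: @@@@....@@@@
r12=1100: @...@...@...@
r13=1101: @@..@@..@@..@@
r14=1110: @.@.@.@.@.@.@.@
r15=1111: @@@@@@@@@@@@@@@@
r16=10000: @...............@
r17=10001: @@..............@@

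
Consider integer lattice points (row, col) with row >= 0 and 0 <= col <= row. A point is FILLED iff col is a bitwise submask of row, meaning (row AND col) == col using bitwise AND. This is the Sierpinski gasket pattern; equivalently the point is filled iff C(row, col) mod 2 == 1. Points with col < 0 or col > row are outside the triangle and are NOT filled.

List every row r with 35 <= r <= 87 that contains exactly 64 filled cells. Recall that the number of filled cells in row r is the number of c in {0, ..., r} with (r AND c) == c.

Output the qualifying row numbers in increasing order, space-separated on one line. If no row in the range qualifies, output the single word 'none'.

Row r has 2^popcount(r) filled cells, so we need popcount(r) = log2(64) = 6.
Scan r = 35..87 and keep those with exactly 6 one-bits:
r=35=100011 popcount=3 -> skip
r=36=100100 popcount=2 -> skip
r=37=100101 popcount=3 -> skip
r=38=100110 popcount=3 -> skip
r=39=100111 popcount=4 -> skip
r=40=101000 popcount=2 -> skip
r=41=101001 popcount=3 -> skip
r=42=101010 popcount=3 -> skip
r=43=101011 popcount=4 -> skip
r=44=101100 popcount=3 -> skip
r=45=101101 popcount=4 -> skip
r=46=101110 popcount=4 -> skip
r=47=101111 popcount=5 -> skip
r=48=110000 popcount=2 -> skip
r=49=110001 popcount=3 -> skip
r=50=110010 popcount=3 -> skip
r=51=110011 popcount=4 -> skip
r=52=110100 popcount=3 -> skip
r=53=110101 popcount=4 -> skip
r=54=110110 popcount=4 -> skip
r=55=110111 popcount=5 -> skip
r=56=111000 popcount=3 -> skip
r=57=111001 popcount=4 -> skip
r=58=111010 popcount=4 -> skip
r=59=111011 popcount=5 -> skip
r=60=111100 popcount=4 -> skip
r=61=111101 popcount=5 -> skip
r=62=111110 popcount=5 -> skip
r=63=111111 popcount=6 -> KEEP
r=64=1000000 popcount=1 -> skip
r=65=1000001 popcount=2 -> skip
r=66=1000010 popcount=2 -> skip
r=67=1000011 popcount=3 -> skip
r=68=1000100 popcount=2 -> skip
r=69=1000101 popcount=3 -> skip
r=70=1000110 popcount=3 -> skip
r=71=1000111 popcount=4 -> skip
r=72=1001000 popcount=2 -> skip
r=73=1001001 popcount=3 -> skip
r=74=1001010 popcount=3 -> skip
r=75=1001011 popcount=4 -> skip
r=76=1001100 popcount=3 -> skip
r=77=1001101 popcount=4 -> skip
r=78=1001110 popcount=4 -> skip
r=79=1001111 popcount=5 -> skip
r=80=1010000 popcount=2 -> skip
r=81=1010001 popcount=3 -> skip
r=82=1010010 popcount=3 -> skip
r=83=1010011 popcount=4 -> skip
r=84=1010100 popcount=3 -> skip
r=85=1010101 popcount=4 -> skip
r=86=1010110 popcount=4 -> skip
r=87=1010111 popcount=5 -> skip
Kept rows: 63

Answer: 63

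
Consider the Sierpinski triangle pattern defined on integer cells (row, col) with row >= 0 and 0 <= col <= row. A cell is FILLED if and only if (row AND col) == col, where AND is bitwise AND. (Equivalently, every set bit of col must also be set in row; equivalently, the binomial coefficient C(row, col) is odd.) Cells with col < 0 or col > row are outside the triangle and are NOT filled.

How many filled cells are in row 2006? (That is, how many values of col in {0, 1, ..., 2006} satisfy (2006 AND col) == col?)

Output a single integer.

Answer: 256

Derivation:
2006 in binary = 11111010110
popcount(2006) = number of 1-bits in 11111010110 = 8
A col c satisfies (2006 AND c) == c iff every set bit of c is also set in 2006; each of the 8 set bits of 2006 can independently be on or off in c.
count = 2^8 = 256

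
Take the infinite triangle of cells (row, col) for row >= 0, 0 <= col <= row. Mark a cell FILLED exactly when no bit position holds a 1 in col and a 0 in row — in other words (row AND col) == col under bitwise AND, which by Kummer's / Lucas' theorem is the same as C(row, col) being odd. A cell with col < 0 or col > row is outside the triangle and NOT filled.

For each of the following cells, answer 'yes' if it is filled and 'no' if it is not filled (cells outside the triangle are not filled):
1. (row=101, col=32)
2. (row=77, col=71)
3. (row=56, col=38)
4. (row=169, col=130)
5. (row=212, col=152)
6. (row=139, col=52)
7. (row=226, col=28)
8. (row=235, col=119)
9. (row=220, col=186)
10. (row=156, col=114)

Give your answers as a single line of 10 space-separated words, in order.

Answer: yes no no no no no no no no no

Derivation:
(101,32): row=0b1100101, col=0b100000, row AND col = 0b100000 = 32; 32 == 32 -> filled
(77,71): row=0b1001101, col=0b1000111, row AND col = 0b1000101 = 69; 69 != 71 -> empty
(56,38): row=0b111000, col=0b100110, row AND col = 0b100000 = 32; 32 != 38 -> empty
(169,130): row=0b10101001, col=0b10000010, row AND col = 0b10000000 = 128; 128 != 130 -> empty
(212,152): row=0b11010100, col=0b10011000, row AND col = 0b10010000 = 144; 144 != 152 -> empty
(139,52): row=0b10001011, col=0b110100, row AND col = 0b0 = 0; 0 != 52 -> empty
(226,28): row=0b11100010, col=0b11100, row AND col = 0b0 = 0; 0 != 28 -> empty
(235,119): row=0b11101011, col=0b1110111, row AND col = 0b1100011 = 99; 99 != 119 -> empty
(220,186): row=0b11011100, col=0b10111010, row AND col = 0b10011000 = 152; 152 != 186 -> empty
(156,114): row=0b10011100, col=0b1110010, row AND col = 0b10000 = 16; 16 != 114 -> empty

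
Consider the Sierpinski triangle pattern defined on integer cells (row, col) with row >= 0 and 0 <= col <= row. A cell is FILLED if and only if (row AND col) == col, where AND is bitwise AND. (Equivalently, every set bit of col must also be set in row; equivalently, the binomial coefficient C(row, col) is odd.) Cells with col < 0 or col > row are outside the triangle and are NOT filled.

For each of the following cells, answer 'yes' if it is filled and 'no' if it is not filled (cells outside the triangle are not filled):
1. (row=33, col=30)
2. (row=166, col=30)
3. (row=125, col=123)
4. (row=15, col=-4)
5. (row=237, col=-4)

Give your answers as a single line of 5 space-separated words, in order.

Answer: no no no no no

Derivation:
(33,30): row=0b100001, col=0b11110, row AND col = 0b0 = 0; 0 != 30 -> empty
(166,30): row=0b10100110, col=0b11110, row AND col = 0b110 = 6; 6 != 30 -> empty
(125,123): row=0b1111101, col=0b1111011, row AND col = 0b1111001 = 121; 121 != 123 -> empty
(15,-4): col outside [0, 15] -> not filled
(237,-4): col outside [0, 237] -> not filled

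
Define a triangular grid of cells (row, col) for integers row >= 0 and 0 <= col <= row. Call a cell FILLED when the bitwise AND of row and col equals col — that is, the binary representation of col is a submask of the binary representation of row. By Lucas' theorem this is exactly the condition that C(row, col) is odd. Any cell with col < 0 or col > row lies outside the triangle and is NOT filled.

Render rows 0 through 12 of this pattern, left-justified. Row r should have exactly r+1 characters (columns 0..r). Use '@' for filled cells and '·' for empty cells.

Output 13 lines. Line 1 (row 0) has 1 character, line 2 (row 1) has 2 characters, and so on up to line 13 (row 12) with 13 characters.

r0=0: @
r1=1: @@
r2=10: @·@
r3=11: @@@@
r4=100: @···@
r5=101: @@··@@
r6=110: @·@·@·@
r7=111: @@@@@@@@
r8=1000: @·······@
r9=1001: @@······@@
r10=1010: @·@·····@·@
r11=1011: @@@@····@@@@
r12=1100: @···@···@···@

Answer: @
@@
@·@
@@@@
@···@
@@··@@
@·@·@·@
@@@@@@@@
@·······@
@@······@@
@·@·····@·@
@@@@····@@@@
@···@···@···@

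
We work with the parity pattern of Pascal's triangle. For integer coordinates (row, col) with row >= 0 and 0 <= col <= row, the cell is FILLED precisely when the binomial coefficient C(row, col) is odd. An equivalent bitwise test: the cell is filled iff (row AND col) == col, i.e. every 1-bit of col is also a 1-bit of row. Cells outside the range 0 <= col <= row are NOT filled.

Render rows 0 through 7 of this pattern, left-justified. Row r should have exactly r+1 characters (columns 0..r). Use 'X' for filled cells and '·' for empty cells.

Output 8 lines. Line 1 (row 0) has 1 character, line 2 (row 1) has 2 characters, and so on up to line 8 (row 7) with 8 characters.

Answer: X
XX
X·X
XXXX
X···X
XX··XX
X·X·X·X
XXXXXXXX

Derivation:
r0=0: X
r1=1: XX
r2=10: X·X
r3=11: XXXX
r4=100: X···X
r5=101: XX··XX
r6=110: X·X·X·X
r7=111: XXXXXXXX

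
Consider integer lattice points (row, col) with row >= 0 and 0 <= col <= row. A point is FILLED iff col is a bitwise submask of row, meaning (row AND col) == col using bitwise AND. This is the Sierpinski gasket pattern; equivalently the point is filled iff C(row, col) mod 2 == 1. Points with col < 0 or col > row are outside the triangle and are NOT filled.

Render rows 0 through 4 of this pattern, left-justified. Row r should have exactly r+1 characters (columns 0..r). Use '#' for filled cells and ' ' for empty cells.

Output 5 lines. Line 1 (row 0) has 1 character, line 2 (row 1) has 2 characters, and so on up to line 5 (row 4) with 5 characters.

Answer: #
##
# #
####
#   #

Derivation:
r0=0: #
r1=1: ##
r2=10: # #
r3=11: ####
r4=100: #   #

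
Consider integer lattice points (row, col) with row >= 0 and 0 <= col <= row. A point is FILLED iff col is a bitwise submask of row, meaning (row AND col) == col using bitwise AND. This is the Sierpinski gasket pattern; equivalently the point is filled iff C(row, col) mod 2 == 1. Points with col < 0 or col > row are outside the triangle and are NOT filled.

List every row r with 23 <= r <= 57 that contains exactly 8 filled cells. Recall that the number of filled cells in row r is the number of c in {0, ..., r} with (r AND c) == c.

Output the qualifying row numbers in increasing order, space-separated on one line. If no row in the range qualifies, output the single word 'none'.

Row r has 2^popcount(r) filled cells, so we need popcount(r) = log2(8) = 3.
Scan r = 23..57 and keep those with exactly 3 one-bits:
r=23=10111 popcount=4 -> skip
r=24=11000 popcount=2 -> skip
r=25=11001 popcount=3 -> KEEP
r=26=11010 popcount=3 -> KEEP
r=27=11011 popcount=4 -> skip
r=28=11100 popcount=3 -> KEEP
r=29=11101 popcount=4 -> skip
r=30=11110 popcount=4 -> skip
r=31=11111 popcount=5 -> skip
r=32=100000 popcount=1 -> skip
r=33=100001 popcount=2 -> skip
r=34=100010 popcount=2 -> skip
r=35=100011 popcount=3 -> KEEP
r=36=100100 popcount=2 -> skip
r=37=100101 popcount=3 -> KEEP
r=38=100110 popcount=3 -> KEEP
r=39=100111 popcount=4 -> skip
r=40=101000 popcount=2 -> skip
r=41=101001 popcount=3 -> KEEP
r=42=101010 popcount=3 -> KEEP
r=43=101011 popcount=4 -> skip
r=44=101100 popcount=3 -> KEEP
r=45=101101 popcount=4 -> skip
r=46=101110 popcount=4 -> skip
r=47=101111 popcount=5 -> skip
r=48=110000 popcount=2 -> skip
r=49=110001 popcount=3 -> KEEP
r=50=110010 popcount=3 -> KEEP
r=51=110011 popcount=4 -> skip
r=52=110100 popcount=3 -> KEEP
r=53=110101 popcount=4 -> skip
r=54=110110 popcount=4 -> skip
r=55=110111 popcount=5 -> skip
r=56=111000 popcount=3 -> KEEP
r=57=111001 popcount=4 -> skip
Kept rows: 25 26 28 35 37 38 41 42 44 49 50 52 56

Answer: 25 26 28 35 37 38 41 42 44 49 50 52 56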